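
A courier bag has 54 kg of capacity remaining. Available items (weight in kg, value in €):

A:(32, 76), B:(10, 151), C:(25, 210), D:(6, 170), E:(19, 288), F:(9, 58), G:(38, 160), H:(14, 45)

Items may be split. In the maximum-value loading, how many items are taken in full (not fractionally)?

3

Greedy by value/weight ratio, highest first.
Ratios (sorted): D 28.33, E 15.16, B 15.10, C 8.40, F 6.44, G 4.21, H 3.21, A 2.38
take D (6 @ 170); take E (19 @ 288); take B (10 @ 151); take 19/25 of C → 159.60. Capacity used 54/54.
3 item(s) taken whole; one partial (take 19/25 of C).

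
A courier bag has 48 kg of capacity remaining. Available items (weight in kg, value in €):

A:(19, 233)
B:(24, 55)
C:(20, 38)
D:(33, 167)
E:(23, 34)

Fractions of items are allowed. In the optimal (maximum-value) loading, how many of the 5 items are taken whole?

1

Sort by value per unit weight and fill in that order.
Ratios (sorted): A 12.26, D 5.06, B 2.29, C 1.90, E 1.48
take A (19 @ 233); take 29/33 of D → 146.76. Capacity used 48/48.
1 item(s) taken whole; one partial (take 29/33 of D).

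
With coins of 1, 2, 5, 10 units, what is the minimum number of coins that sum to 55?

6

55 = 5×10 + 1×5
Total coins = 5 + 1 = 6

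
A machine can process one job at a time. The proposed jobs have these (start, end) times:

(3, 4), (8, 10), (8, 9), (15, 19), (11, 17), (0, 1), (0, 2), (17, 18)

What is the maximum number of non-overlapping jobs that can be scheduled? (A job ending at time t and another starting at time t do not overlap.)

By end time: (0,1), (0,2), (3,4), (8,9), (8,10), (11,17), (17,18), (15,19).
Pick (0,1); next start ≥ 1 → (3,4); next start ≥ 4 → (8,9); next start ≥ 9 → (11,17); next start ≥ 17 → (17,18).
Selected 5 jobs.

5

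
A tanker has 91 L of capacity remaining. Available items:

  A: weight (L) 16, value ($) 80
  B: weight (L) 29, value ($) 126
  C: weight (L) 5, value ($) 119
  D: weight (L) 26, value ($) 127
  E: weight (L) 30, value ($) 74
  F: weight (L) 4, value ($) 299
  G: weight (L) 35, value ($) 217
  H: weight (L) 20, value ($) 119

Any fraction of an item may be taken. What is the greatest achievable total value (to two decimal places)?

887.73

Sort by value per unit weight and fill in that order.
Order: F (299/4=74.75) > C (119/5=23.80) > G (217/35=6.20) > H (119/20=5.95) > A (80/16=5.00) > D (127/26=4.88) > B (126/29=4.34) > E (74/30=2.47)
Fill: take F (4 @ 299) → take C (5 @ 119) → take G (35 @ 217) → take H (20 @ 119) → take A (16 @ 80) → take 11/26 of D → 53.73; 91/91 used.
Total value = 887.73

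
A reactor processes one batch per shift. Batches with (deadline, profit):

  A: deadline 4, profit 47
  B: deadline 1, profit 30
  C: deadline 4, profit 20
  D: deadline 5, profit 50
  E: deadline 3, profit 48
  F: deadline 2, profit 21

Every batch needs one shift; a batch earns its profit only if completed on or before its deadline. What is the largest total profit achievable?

196

Sort by profit descending; place each in the latest free slot ≤ its deadline.
By profit: D(d5,50), E(d3,48), A(d4,47), B(d1,30), F(d2,21), C(d4,20)
D→slot 5; E→slot 3; A→slot 4; B→slot 1; F→slot 2; C skipped.
Profit = 30 + 21 + 48 + 47 + 50 = 196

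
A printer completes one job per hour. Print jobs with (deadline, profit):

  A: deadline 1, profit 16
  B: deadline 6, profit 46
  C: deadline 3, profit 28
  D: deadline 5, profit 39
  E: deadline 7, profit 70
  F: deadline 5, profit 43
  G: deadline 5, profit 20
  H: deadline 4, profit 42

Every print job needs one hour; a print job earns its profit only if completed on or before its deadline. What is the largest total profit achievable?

288

Sort by profit descending; place each in the latest free slot ≤ its deadline.
By profit: E(d7,70), B(d6,46), F(d5,43), H(d4,42), D(d5,39), C(d3,28), G(d5,20), A(d1,16)
E→slot 7; B→slot 6; F→slot 5; H→slot 4; D→slot 3; C→slot 2; G→slot 1; A skipped.
Profit = 20 + 28 + 39 + 42 + 43 + 46 + 70 = 288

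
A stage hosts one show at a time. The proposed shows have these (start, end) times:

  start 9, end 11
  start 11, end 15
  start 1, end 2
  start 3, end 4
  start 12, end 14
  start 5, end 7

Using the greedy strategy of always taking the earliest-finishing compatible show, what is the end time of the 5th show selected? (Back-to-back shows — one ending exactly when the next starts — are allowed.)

Order by finish time; keep every interval that doesn't clash with the previous kept one.
By end time: (1,2), (3,4), (5,7), (9,11), (12,14), (11,15).
Pick (1,2); next start ≥ 2 → (3,4); next start ≥ 4 → (5,7); next start ≥ 7 → (9,11); next start ≥ 11 → (12,14).
Selected: (1,2) (3,4) (5,7) (9,11) (12,14)

14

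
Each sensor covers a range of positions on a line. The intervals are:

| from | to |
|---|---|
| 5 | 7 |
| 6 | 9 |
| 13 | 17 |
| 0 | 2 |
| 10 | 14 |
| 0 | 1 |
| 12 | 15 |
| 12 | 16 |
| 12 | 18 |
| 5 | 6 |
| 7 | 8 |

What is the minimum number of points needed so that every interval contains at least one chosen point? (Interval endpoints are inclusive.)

Sort by right endpoint; whenever an interval is uncovered, place a point at its right end.
By right end: [0,1]  [0,2]  [5,6]  [5,7]  [7,8]  [6,9]  [10,14]  [12,15]  [12,16]  [13,17]  [12,18]
[0,1] uncovered → point at 1; [5,6] uncovered → point at 6; [7,8] uncovered → point at 8; [10,14] uncovered → point at 14.
Points: 1, 6, 8, 14 (4 total).

4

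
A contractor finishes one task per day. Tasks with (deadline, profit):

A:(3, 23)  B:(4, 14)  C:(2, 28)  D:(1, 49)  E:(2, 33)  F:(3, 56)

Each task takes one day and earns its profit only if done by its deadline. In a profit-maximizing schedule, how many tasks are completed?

4

Take jobs in profit order; each goes to the latest open slot no later than its deadline.
Profit order: F=56 D=49 E=33 C=28 A=23 B=14
Assign: F→slot 3, D→slot 1, E→slot 2, C skipped, A skipped, B→slot 4.
Slots: [1:D] [2:E] [3:F] [4:B]
4 of 6 scheduled.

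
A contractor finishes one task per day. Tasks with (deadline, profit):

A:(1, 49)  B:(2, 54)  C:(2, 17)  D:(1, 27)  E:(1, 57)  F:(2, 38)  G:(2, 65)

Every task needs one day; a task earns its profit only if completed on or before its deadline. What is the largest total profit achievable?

Take jobs in profit order; each goes to the latest open slot no later than its deadline.
By profit: G(d2,65), E(d1,57), B(d2,54), A(d1,49), F(d2,38), D(d1,27), C(d2,17)
G→slot 2; E→slot 1; B skipped; A skipped; F skipped; D skipped; C skipped.
Profit = 57 + 65 = 122

122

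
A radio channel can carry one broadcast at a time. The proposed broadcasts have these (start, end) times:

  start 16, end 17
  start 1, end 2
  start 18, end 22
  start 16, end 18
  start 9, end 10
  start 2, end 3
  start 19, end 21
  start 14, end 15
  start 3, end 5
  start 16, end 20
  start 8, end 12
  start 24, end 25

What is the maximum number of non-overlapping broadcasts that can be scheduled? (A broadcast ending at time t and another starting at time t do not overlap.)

Sorted by end: (1,2)  (2,3)  (3,5)  (9,10)  (8,12)  (14,15)  (16,17)  (16,18)  (16,20)  (19,21)  (18,22)  (24,25)
take (1,2); take (2,3); take (3,5); take (9,10); take (14,15); take (16,17); skip (16,18); take (19,21); take (24,25).
Selected 8 broadcasts.

8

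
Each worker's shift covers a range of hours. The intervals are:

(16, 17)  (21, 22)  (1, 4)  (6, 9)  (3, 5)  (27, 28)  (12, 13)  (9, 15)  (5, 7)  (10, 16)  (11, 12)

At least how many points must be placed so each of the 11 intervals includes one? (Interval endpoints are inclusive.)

Process intervals by earliest right end; each time one isn't hit yet, stab at its right endpoint.
By right end: [1,4]  [3,5]  [5,7]  [6,9]  [11,12]  [12,13]  [9,15]  [10,16]  [16,17]  [21,22]  [27,28]
[1,4] uncovered → point at 4; [5,7] uncovered → point at 7; [11,12] uncovered → point at 12; [16,17] uncovered → point at 17; [21,22] uncovered → point at 22; [27,28] uncovered → point at 28.
Points: 4, 7, 12, 17, 22, 28 (6 total).

6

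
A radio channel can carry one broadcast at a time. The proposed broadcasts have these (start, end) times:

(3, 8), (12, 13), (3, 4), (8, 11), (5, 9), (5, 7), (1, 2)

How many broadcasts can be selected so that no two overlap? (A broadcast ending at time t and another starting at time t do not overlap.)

5

Sort by end time and greedily take each interval whose start is ≥ the last chosen end.
Sorted by end: (1,2)  (3,4)  (5,7)  (3,8)  (5,9)  (8,11)  (12,13)
take (1,2); take (3,4); take (5,7); take (8,11); take (12,13).
Selected 5 broadcasts.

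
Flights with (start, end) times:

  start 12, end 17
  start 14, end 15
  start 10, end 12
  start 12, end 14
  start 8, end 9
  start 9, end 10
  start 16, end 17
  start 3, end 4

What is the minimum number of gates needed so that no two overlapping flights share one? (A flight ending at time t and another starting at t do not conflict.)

Events (time:±→running): 3:+→1 4:-→0 8:+→1 9:-→0 9:+→1 10:-→0 10:+→1 12:-→0 12:+→1 12:+→2 … peak 2.

2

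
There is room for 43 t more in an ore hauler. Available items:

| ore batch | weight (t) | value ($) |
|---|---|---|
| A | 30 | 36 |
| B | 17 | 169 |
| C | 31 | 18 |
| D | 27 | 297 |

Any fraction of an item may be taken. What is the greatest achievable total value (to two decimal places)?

Order: D (297/27=11.00) > B (169/17=9.94) > A (36/30=1.20) > C (18/31=0.58)
Fill: take D (27 @ 297) → take 16/17 of B → 159.06; 43/43 used.
Total value = 456.06

456.06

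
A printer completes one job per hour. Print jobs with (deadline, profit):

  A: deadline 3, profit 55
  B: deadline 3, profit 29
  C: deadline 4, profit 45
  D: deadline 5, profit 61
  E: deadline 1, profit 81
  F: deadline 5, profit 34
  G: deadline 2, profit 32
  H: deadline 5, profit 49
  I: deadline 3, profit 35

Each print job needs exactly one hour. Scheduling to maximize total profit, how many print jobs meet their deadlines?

5

Profit order: E=81 D=61 A=55 H=49 C=45 I=35 F=34 G=32 B=29
Assign: E→slot 1, D→slot 5, A→slot 3, H→slot 4, C→slot 2, I skipped, F skipped, G skipped, B skipped.
Slots: [1:E] [2:C] [3:A] [4:H] [5:D]
5 of 9 scheduled.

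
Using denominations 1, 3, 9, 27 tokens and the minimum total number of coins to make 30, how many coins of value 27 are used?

Greedy: take as many of the largest coin as possible, then repeat with the remainder.
30 − 1×27→3 − 1×3→0
Count of 27: 1

1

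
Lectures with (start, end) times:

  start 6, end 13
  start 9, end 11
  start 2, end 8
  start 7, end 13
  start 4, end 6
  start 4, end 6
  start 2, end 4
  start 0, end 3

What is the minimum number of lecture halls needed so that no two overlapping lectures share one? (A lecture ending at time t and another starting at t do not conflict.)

3

Events (time:±→running): 0:+→1 2:+→2 2:+→3 … peak 3.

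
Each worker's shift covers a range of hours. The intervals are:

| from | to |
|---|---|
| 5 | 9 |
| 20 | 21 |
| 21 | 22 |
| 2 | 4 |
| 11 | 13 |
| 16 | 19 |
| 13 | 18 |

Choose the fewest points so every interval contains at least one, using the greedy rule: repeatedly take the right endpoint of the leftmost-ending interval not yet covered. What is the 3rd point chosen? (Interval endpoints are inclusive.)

13

Sorted: [2,4] [5,9] [11,13] [13,18] [16,19] [20,21] [21,22]
{[2,4]} hit by 4; {[5,9]} hit by 9; {[11,13],[13,18]} hit by 13; {[16,19]} hit by 19; {[20,21],[21,22]} hit by 21.
Points: 4, 9, 13, 19, 21 (5 total).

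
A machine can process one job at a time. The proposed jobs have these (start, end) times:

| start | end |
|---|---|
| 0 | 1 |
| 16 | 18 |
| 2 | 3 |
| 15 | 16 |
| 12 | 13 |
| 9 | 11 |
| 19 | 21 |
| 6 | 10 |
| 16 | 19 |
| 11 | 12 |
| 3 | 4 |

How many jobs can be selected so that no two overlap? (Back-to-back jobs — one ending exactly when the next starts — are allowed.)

9

Sorted by end: (0,1)  (2,3)  (3,4)  (6,10)  (9,11)  (11,12)  (12,13)  (15,16)  (16,18)  (16,19)  (19,21)
take (0,1); take (2,3); take (3,4); take (6,10); take (11,12); take (12,13); take (15,16); take (16,18); take (19,21).
Selected 9 jobs.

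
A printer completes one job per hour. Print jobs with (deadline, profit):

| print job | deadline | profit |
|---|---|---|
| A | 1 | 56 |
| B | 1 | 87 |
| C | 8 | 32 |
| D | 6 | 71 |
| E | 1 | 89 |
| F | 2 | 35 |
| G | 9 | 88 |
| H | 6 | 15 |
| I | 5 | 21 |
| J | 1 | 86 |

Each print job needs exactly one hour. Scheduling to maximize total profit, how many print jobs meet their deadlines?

Take jobs in profit order; each goes to the latest open slot no later than its deadline.
By profit: E(d1,89), G(d9,88), B(d1,87), J(d1,86), D(d6,71), A(d1,56), F(d2,35), C(d8,32), I(d5,21), H(d6,15)
E→slot 1; G→slot 9; B skipped; J skipped; D→slot 6; A skipped; F→slot 2; C→slot 8; I→slot 5; H→slot 4.
7 of 10 scheduled.

7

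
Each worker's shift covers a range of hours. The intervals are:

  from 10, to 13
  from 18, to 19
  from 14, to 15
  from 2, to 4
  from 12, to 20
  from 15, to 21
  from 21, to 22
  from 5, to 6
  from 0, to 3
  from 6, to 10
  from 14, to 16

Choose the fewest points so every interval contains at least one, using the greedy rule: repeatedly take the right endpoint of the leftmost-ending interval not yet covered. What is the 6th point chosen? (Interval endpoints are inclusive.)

Process intervals by earliest right end; each time one isn't hit yet, stab at its right endpoint.
By right end: [0,3]  [2,4]  [5,6]  [6,10]  [10,13]  [14,15]  [14,16]  [18,19]  [12,20]  [15,21]  [21,22]
[0,3] uncovered → point at 3; [5,6] uncovered → point at 6; [10,13] uncovered → point at 13; [14,15] uncovered → point at 15; [18,19] uncovered → point at 19; [21,22] uncovered → point at 22.
Points: 3, 6, 13, 15, 19, 22 (6 total).

22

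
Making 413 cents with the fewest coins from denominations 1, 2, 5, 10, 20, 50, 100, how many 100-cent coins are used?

413 = 4×100 + 1×10 + 1×2 + 1×1
Count of 100: 4

4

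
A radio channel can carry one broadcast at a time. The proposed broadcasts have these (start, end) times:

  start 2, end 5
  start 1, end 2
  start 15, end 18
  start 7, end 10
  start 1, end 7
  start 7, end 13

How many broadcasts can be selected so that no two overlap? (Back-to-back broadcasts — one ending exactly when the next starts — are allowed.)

Sorted by end: (1,2)  (2,5)  (1,7)  (7,10)  (7,13)  (15,18)
take (1,2); take (2,5); take (7,10); skip (7,13); take (15,18).
Selected 4 broadcasts.

4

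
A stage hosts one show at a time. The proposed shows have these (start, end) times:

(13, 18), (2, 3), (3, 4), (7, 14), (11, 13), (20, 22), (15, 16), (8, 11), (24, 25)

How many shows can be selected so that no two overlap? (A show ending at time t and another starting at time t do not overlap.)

7

Greedy by earliest finish: after sorting by end time, pick each interval compatible with the last pick.
By end time: (2,3), (3,4), (8,11), (11,13), (7,14), (15,16), (13,18), (20,22), (24,25).
Pick (2,3); next start ≥ 3 → (3,4); next start ≥ 4 → (8,11); next start ≥ 11 → (11,13); next start ≥ 13 → (15,16); next start ≥ 16 → (20,22); next start ≥ 22 → (24,25).
Selected 7 shows.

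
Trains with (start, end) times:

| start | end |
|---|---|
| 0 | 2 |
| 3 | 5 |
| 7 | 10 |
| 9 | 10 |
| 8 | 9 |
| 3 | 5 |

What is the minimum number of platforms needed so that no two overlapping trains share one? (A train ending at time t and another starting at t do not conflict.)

starts: [0, 3, 3, 7, 8, 9]
ends:   [2, 5, 5, 9, 10, 10]
s0→1 e2→0 s3→1 s3→2  — peak 2.

2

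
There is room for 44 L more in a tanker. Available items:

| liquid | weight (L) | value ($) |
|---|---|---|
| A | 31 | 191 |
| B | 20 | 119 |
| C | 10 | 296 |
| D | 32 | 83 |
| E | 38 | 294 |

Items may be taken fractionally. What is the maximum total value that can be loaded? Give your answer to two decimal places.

Order: C (296/10=29.60) > E (294/38=7.74) > A (191/31=6.16) > B (119/20=5.95) > D (83/32=2.59)
Fill: take C (10 @ 296) → take 34/38 of E → 263.05; 44/44 used.
Total value = 559.05

559.05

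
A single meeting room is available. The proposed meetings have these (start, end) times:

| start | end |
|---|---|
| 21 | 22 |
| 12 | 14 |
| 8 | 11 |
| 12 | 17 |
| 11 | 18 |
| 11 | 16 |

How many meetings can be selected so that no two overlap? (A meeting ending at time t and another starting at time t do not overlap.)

By end time: (8,11), (12,14), (11,16), (12,17), (11,18), (21,22).
Pick (8,11); next start ≥ 11 → (12,14); next start ≥ 14 → (21,22).
Selected 3 meetings.

3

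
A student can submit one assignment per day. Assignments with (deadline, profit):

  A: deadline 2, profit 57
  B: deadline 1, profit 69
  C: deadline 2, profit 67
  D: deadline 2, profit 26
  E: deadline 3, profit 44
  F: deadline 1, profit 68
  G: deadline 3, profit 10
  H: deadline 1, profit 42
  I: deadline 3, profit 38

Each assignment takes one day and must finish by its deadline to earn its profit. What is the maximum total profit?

Profit order: B=69 F=68 C=67 A=57 E=44 H=42 I=38 D=26 G=10
Assign: B→slot 1, F skipped, C→slot 2, A skipped, E→slot 3, H skipped, I skipped, D skipped, G skipped.
Slots: [1:B] [2:C] [3:E]
Profit = 69 + 67 + 44 = 180

180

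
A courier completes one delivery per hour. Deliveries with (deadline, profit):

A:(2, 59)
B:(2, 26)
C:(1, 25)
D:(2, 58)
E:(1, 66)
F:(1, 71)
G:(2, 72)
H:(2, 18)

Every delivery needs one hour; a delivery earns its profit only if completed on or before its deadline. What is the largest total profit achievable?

143

Sort by profit descending; place each in the latest free slot ≤ its deadline.
Profit order: G=72 F=71 E=66 A=59 D=58 B=26 C=25 H=18
Assign: G→slot 2, F→slot 1, E skipped, A skipped, D skipped, B skipped, C skipped, H skipped.
Slots: [1:F] [2:G]
Profit = 71 + 72 = 143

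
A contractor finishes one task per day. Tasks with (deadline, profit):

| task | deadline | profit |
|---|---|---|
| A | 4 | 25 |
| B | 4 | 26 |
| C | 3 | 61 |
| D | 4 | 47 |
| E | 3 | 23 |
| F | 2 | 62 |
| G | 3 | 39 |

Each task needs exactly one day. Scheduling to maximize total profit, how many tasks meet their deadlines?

4

By profit: F(d2,62), C(d3,61), D(d4,47), G(d3,39), B(d4,26), A(d4,25), E(d3,23)
F→slot 2; C→slot 3; D→slot 4; G→slot 1; B skipped; A skipped; E skipped.
4 of 7 scheduled.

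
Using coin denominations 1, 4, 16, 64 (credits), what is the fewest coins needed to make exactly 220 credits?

Greedy: take as many of the largest coin as possible, then repeat with the remainder.
220 − 3×64→28 − 1×16→12 − 3×4→0
Total coins = 3 + 1 + 3 = 7

7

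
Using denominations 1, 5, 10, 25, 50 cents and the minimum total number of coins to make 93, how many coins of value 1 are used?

93 = 1×50 + 1×25 + 1×10 + 1×5 + 3×1
Count of 1: 3

3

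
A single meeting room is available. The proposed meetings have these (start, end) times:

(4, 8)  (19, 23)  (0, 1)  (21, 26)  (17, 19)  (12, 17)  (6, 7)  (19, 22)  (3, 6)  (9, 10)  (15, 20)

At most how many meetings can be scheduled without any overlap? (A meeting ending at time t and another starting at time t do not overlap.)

Order by finish time; keep every interval that doesn't clash with the previous kept one.
By end time: (0,1), (3,6), (6,7), (4,8), (9,10), (12,17), (17,19), (15,20), (19,22), (19,23), (21,26).
Pick (0,1); next start ≥ 1 → (3,6); next start ≥ 6 → (6,7); next start ≥ 7 → (9,10); next start ≥ 10 → (12,17); next start ≥ 17 → (17,19); next start ≥ 19 → (19,22).
Selected 7 meetings.

7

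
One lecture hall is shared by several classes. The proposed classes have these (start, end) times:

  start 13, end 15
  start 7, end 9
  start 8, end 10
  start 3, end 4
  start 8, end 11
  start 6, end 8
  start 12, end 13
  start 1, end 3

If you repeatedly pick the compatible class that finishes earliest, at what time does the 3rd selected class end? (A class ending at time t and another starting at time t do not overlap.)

8

Order by finish time; keep every interval that doesn't clash with the previous kept one.
By end time: (1,3), (3,4), (6,8), (7,9), (8,10), (8,11), (12,13), (13,15).
Pick (1,3); next start ≥ 3 → (3,4); next start ≥ 4 → (6,8); next start ≥ 8 → (8,10); next start ≥ 10 → (12,13); next start ≥ 13 → (13,15).
Selected: (1,3) (3,4) (6,8) (8,10) (12,13) (13,15)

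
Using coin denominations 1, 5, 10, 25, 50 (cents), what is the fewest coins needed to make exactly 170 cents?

Use the largest denomination that fits, subtract, and repeat.
170 − 3×50→20 − 2×10→0
Total coins = 3 + 2 = 5

5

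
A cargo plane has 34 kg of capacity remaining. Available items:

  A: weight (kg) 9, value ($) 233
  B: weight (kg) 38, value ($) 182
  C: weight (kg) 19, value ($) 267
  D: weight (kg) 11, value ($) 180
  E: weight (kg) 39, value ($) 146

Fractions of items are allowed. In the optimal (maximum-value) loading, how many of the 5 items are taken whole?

Sort by value per unit weight and fill in that order.
Ratios (sorted): A 25.89, D 16.36, C 14.05, B 4.79, E 3.74
take A (9 @ 233); take D (11 @ 180); take 14/19 of C → 196.74. Capacity used 34/34.
2 item(s) taken whole; one partial (take 14/19 of C).

2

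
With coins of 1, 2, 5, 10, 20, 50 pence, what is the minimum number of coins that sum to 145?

145 = 2×50 + 2×20 + 1×5
Total coins = 2 + 2 + 1 = 5

5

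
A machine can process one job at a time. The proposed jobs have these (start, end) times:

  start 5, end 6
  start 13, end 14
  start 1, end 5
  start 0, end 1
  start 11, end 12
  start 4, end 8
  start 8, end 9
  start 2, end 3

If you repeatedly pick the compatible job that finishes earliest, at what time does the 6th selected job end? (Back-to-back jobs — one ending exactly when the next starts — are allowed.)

14

Order by finish time; keep every interval that doesn't clash with the previous kept one.
Sorted by end: (0,1)  (2,3)  (1,5)  (5,6)  (4,8)  (8,9)  (11,12)  (13,14)
take (0,1); take (2,3); take (5,6); skip (4,8); take (8,9); take (11,12); take (13,14).
Selected: (0,1) (2,3) (5,6) (8,9) (11,12) (13,14)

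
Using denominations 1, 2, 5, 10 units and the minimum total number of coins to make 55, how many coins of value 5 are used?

55 − 5×10→5 − 1×5→0
Count of 5: 1

1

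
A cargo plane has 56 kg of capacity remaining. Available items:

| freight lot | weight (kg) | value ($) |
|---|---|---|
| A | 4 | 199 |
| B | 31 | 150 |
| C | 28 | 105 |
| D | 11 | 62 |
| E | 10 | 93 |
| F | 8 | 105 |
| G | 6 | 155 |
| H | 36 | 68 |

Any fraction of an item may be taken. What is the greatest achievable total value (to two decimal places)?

Ratios (sorted): A 49.75, G 25.83, F 13.12, E 9.30, D 5.64, B 4.84, C 3.75, H 1.89
take A (4 @ 199); take G (6 @ 155); take F (8 @ 105); take E (10 @ 93); take D (11 @ 62); take 17/31 of B → 82.26. Capacity used 56/56.
Total value = 696.26

696.26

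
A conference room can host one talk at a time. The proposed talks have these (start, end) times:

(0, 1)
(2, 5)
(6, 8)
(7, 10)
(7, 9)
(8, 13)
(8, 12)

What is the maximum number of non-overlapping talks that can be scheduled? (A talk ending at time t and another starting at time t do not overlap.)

By end time: (0,1), (2,5), (6,8), (7,9), (7,10), (8,12), (8,13).
Pick (0,1); next start ≥ 1 → (2,5); next start ≥ 5 → (6,8); next start ≥ 8 → (8,12).
Selected 4 talks.

4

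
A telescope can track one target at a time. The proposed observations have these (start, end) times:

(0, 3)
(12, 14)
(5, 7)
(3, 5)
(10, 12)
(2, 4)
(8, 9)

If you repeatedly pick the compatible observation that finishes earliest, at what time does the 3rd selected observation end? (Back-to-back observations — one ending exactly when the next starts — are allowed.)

7

Sorted by end: (0,3)  (2,4)  (3,5)  (5,7)  (8,9)  (10,12)  (12,14)
take (0,3); skip (2,4); take (3,5); take (5,7); take (8,9); take (10,12); take (12,14).
Selected: (0,3) (3,5) (5,7) (8,9) (10,12) (12,14)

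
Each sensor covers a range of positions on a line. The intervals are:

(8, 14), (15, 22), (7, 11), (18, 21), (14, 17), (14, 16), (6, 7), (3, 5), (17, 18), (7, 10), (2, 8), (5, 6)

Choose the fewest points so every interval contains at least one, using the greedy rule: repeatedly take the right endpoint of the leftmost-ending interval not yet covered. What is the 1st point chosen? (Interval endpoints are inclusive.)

5

By right end: [3,5]  [5,6]  [6,7]  [2,8]  [7,10]  [7,11]  [8,14]  [14,16]  [14,17]  [17,18]  [18,21]  [15,22]
[3,5] uncovered → point at 5; [6,7] uncovered → point at 7; [8,14] uncovered → point at 14; [17,18] uncovered → point at 18.
Points: 5, 7, 14, 18 (4 total).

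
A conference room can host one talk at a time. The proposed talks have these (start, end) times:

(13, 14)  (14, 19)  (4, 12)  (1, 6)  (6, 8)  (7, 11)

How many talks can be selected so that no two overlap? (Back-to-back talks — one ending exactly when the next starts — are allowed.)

By end time: (1,6), (6,8), (7,11), (4,12), (13,14), (14,19).
Pick (1,6); next start ≥ 6 → (6,8); next start ≥ 8 → (13,14); next start ≥ 14 → (14,19).
Selected 4 talks.

4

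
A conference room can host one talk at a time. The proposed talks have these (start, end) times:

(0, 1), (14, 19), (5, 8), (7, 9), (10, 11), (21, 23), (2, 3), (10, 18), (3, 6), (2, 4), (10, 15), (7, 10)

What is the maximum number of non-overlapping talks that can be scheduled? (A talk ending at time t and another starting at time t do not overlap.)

7

Sort by end time and greedily take each interval whose start is ≥ the last chosen end.
By end time: (0,1), (2,3), (2,4), (3,6), (5,8), (7,9), (7,10), (10,11), (10,15), (10,18), (14,19), (21,23).
Pick (0,1); next start ≥ 1 → (2,3); next start ≥ 3 → (3,6); next start ≥ 6 → (7,9); next start ≥ 9 → (10,11); next start ≥ 11 → (14,19); next start ≥ 19 → (21,23).
Selected 7 talks.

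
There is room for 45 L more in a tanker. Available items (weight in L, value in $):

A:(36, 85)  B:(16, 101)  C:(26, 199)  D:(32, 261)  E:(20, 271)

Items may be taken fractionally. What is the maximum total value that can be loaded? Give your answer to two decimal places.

474.91

Greedy by value/weight ratio, highest first.
Order: E (271/20=13.55) > D (261/32=8.16) > C (199/26=7.65) > B (101/16=6.31) > A (85/36=2.36)
Fill: take E (20 @ 271) → take 25/32 of D → 203.91; 45/45 used.
Total value = 474.91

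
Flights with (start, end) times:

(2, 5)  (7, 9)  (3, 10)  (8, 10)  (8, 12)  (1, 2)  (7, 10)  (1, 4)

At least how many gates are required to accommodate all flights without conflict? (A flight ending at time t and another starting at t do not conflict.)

5

Events (time:±→running): 1:+→1 1:+→2 2:-→1 2:+→2 3:+→3 4:-→2 5:-→1 7:+→2 7:+→3 8:+→4 8:+→5 … peak 5.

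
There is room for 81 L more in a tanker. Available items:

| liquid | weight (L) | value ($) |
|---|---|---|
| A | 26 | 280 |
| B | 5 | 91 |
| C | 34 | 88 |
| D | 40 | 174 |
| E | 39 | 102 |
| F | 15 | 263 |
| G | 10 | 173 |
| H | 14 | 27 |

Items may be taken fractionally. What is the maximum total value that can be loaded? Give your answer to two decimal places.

Ratios (sorted): B 18.20, F 17.53, G 17.30, A 10.77, D 4.35, E 2.62, C 2.59, H 1.93
take B (5 @ 91); take F (15 @ 263); take G (10 @ 173); take A (26 @ 280); take 25/40 of D → 108.75. Capacity used 81/81.
Total value = 915.75

915.75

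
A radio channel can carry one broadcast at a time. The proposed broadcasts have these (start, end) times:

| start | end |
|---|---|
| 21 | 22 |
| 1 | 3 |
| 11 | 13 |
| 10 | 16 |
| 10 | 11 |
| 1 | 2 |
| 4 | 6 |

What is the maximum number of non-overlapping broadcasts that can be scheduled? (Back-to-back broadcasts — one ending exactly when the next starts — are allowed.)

5

Sorted by end: (1,2)  (1,3)  (4,6)  (10,11)  (11,13)  (10,16)  (21,22)
take (1,2); take (4,6); take (10,11); take (11,13); take (21,22).
Selected 5 broadcasts.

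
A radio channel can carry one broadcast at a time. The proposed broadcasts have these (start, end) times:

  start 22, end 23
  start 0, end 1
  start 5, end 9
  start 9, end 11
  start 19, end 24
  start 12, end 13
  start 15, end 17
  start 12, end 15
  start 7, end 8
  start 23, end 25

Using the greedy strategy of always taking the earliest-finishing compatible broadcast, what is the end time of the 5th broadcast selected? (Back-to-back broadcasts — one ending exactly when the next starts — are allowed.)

17

Sorted by end: (0,1)  (7,8)  (5,9)  (9,11)  (12,13)  (12,15)  (15,17)  (22,23)  (19,24)  (23,25)
take (0,1); take (7,8); take (9,11); take (12,13); take (15,17); take (22,23); take (23,25).
Selected: (0,1) (7,8) (9,11) (12,13) (15,17) (22,23) (23,25)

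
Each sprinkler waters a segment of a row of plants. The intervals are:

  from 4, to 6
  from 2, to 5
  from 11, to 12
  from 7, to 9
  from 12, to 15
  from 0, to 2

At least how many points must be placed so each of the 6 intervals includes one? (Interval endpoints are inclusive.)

Sort by right endpoint; whenever an interval is uncovered, place a point at its right end.
Sorted: [0,2] [2,5] [4,6] [7,9] [11,12] [12,15]
{[0,2],[2,5]} hit by 2; {[4,6]} hit by 6; {[7,9]} hit by 9; {[11,12],[12,15]} hit by 12.
Points: 2, 6, 9, 12 (4 total).

4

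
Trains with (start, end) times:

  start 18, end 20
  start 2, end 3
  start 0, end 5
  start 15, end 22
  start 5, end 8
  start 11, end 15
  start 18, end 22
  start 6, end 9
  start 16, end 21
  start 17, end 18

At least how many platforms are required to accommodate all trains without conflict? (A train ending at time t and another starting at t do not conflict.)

The answer is the maximum number of intervals overlapping at any instant.
Events (time:±→running): 0:+→1 2:+→2 3:-→1 5:-→0 5:+→1 6:+→2 8:-→1 9:-→0 11:+→1 15:-→0 15:+→1 16:+→2 17:+→3 18:-→2 18:+→3 18:+→4 … peak 4.

4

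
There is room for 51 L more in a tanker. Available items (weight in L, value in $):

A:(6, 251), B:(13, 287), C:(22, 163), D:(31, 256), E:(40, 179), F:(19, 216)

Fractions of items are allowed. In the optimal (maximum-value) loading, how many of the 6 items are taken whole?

Greedy by value/weight ratio, highest first.
Order: A (251/6=41.83) > B (287/13=22.08) > F (216/19=11.37) > D (256/31=8.26) > C (163/22=7.41) > E (179/40=4.47)
Fill: take A (6 @ 251) → take B (13 @ 287) → take F (19 @ 216) → take 13/31 of D → 107.35; 51/51 used.
3 item(s) taken whole; one partial (take 13/31 of D).

3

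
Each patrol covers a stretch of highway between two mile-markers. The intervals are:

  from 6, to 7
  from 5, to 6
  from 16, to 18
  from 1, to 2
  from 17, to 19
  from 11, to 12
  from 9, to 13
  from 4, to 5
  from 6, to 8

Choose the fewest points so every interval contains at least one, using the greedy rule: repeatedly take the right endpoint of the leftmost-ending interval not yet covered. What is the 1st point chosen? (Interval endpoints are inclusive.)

By right end: [1,2]  [4,5]  [5,6]  [6,7]  [6,8]  [11,12]  [9,13]  [16,18]  [17,19]
[1,2] uncovered → point at 2; [4,5] uncovered → point at 5; [6,7] uncovered → point at 7; [11,12] uncovered → point at 12; [16,18] uncovered → point at 18.
Points: 2, 5, 7, 12, 18 (5 total).

2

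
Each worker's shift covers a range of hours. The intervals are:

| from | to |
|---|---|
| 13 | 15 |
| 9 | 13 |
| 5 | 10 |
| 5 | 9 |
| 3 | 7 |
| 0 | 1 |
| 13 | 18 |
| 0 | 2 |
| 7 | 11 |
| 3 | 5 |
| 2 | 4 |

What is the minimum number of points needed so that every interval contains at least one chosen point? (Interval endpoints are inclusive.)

4

Sorted: [0,1] [0,2] [2,4] [3,5] [3,7] [5,9] [5,10] [7,11] [9,13] [13,15] [13,18]
{[0,1],[0,2]} hit by 1; {[2,4],[3,5],[3,7]} hit by 4; {[5,9],[5,10],[7,11],[9,13]} hit by 9; {[13,15],[13,18]} hit by 15.
Points: 1, 4, 9, 15 (4 total).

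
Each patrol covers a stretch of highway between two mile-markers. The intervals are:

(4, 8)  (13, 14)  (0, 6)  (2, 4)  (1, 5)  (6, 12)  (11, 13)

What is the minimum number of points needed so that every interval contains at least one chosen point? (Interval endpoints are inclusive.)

By right end: [2,4]  [1,5]  [0,6]  [4,8]  [6,12]  [11,13]  [13,14]
[2,4] uncovered → point at 4; [6,12] uncovered → point at 12; [13,14] uncovered → point at 14.
Points: 4, 12, 14 (3 total).

3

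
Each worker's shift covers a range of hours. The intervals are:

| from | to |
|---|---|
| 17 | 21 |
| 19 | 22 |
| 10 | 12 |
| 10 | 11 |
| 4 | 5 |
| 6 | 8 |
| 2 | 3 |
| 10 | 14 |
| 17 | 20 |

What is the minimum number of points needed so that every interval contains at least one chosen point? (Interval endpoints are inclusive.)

5

Sort by right endpoint; whenever an interval is uncovered, place a point at its right end.
By right end: [2,3]  [4,5]  [6,8]  [10,11]  [10,12]  [10,14]  [17,20]  [17,21]  [19,22]
[2,3] uncovered → point at 3; [4,5] uncovered → point at 5; [6,8] uncovered → point at 8; [10,11] uncovered → point at 11; [17,20] uncovered → point at 20.
Points: 3, 5, 8, 11, 20 (5 total).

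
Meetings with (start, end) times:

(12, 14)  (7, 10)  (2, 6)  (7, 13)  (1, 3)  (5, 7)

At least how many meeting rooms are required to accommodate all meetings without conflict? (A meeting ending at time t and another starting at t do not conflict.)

Count concurrent intervals with a sweep; the peak is the room count.
Events (time:±→running): 1:+→1 2:+→2 … peak 2.

2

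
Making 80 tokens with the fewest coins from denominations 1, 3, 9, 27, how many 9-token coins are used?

2

Use the largest denomination that fits, subtract, and repeat.
80 − 2×27→26 − 2×9→8 − 2×3→2 − 2×1→0
Count of 9: 2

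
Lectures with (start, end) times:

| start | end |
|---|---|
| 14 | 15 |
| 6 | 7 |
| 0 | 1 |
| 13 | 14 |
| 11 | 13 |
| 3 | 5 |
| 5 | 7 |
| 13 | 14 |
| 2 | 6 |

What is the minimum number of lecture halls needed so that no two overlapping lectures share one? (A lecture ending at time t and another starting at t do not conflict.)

The answer is the maximum number of intervals overlapping at any instant.
starts: [0, 2, 3, 5, 6, 11, 13, 13, 14]
ends:   [1, 5, 6, 7, 7, 13, 14, 14, 15]
s0→1 e1→0 s2→1 s3→2  — peak 2.

2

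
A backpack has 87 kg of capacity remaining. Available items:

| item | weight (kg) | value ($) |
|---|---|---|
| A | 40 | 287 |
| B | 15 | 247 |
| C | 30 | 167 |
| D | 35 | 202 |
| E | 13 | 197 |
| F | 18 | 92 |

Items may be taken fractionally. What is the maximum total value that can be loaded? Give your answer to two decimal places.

840.66

Order: B (247/15=16.47) > E (197/13=15.15) > A (287/40=7.17) > D (202/35=5.77) > C (167/30=5.57) > F (92/18=5.11)
Fill: take B (15 @ 247) → take E (13 @ 197) → take A (40 @ 287) → take 19/35 of D → 109.66; 87/87 used.
Total value = 840.66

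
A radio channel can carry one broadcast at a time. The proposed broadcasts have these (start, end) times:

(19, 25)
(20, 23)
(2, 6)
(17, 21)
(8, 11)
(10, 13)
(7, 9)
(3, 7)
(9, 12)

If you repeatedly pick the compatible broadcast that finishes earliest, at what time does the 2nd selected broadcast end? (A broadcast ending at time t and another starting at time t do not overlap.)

Sort by end time and greedily take each interval whose start is ≥ the last chosen end.
Sorted by end: (2,6)  (3,7)  (7,9)  (8,11)  (9,12)  (10,13)  (17,21)  (20,23)  (19,25)
take (2,6); take (7,9); take (9,12); take (17,21); skip (20,23).
Selected: (2,6) (7,9) (9,12) (17,21)

9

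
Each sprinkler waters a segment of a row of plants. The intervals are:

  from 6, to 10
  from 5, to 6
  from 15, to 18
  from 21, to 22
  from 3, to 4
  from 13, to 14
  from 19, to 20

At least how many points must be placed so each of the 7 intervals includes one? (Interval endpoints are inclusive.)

6

Sort by right endpoint; whenever an interval is uncovered, place a point at its right end.
By right end: [3,4]  [5,6]  [6,10]  [13,14]  [15,18]  [19,20]  [21,22]
[3,4] uncovered → point at 4; [5,6] uncovered → point at 6; [13,14] uncovered → point at 14; [15,18] uncovered → point at 18; [19,20] uncovered → point at 20; [21,22] uncovered → point at 22.
Points: 4, 6, 14, 18, 20, 22 (6 total).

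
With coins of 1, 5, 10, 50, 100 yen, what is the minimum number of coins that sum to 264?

264 = 2×100 + 1×50 + 1×10 + 4×1
Total coins = 2 + 1 + 1 + 4 = 8

8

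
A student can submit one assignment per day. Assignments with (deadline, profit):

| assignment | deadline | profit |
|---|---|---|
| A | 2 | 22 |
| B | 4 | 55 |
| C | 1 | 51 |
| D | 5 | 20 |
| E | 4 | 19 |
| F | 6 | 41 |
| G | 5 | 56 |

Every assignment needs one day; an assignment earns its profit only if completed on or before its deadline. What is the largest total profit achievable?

245

By profit: G(d5,56), B(d4,55), C(d1,51), F(d6,41), A(d2,22), D(d5,20), E(d4,19)
G→slot 5; B→slot 4; C→slot 1; F→slot 6; A→slot 2; D→slot 3; E skipped.
Profit = 51 + 22 + 20 + 55 + 56 + 41 = 245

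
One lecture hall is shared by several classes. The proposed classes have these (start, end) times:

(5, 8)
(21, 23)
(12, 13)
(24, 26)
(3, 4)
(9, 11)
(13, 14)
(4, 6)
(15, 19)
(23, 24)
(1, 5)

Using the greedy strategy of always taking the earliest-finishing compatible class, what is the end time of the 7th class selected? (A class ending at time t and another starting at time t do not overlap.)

Greedy by earliest finish: after sorting by end time, pick each interval compatible with the last pick.
Sorted by end: (3,4)  (1,5)  (4,6)  (5,8)  (9,11)  (12,13)  (13,14)  (15,19)  (21,23)  (23,24)  (24,26)
take (3,4); take (4,6); take (9,11); take (12,13); take (13,14); take (15,19); take (21,23); take (23,24); take (24,26).
Selected: (3,4) (4,6) (9,11) (12,13) (13,14) (15,19) (21,23) (23,24) (24,26)

23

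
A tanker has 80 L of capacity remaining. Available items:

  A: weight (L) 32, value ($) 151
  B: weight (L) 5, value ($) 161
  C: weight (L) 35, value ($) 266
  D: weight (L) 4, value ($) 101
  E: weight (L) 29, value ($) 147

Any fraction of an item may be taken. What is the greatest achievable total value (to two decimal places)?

708.03

Order: B (161/5=32.20) > D (101/4=25.25) > C (266/35=7.60) > E (147/29=5.07) > A (151/32=4.72)
Fill: take B (5 @ 161) → take D (4 @ 101) → take C (35 @ 266) → take E (29 @ 147) → take 7/32 of A → 33.03; 80/80 used.
Total value = 708.03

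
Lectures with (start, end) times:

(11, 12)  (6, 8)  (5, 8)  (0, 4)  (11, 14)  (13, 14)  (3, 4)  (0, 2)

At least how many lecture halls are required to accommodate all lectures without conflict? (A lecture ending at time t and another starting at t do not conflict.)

Count concurrent intervals with a sweep; the peak is the room count.
starts: [0, 0, 3, 5, 6, 11, 11, 13]
ends:   [2, 4, 4, 8, 8, 12, 14, 14]
s0→1 s0→2  — peak 2.

2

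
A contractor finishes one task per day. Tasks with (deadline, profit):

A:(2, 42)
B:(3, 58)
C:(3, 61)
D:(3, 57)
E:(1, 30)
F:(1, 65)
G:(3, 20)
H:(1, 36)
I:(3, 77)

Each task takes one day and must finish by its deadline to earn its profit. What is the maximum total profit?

203

By profit: I(d3,77), F(d1,65), C(d3,61), B(d3,58), D(d3,57), A(d2,42), H(d1,36), E(d1,30), G(d3,20)
I→slot 3; F→slot 1; C→slot 2; B skipped; D skipped; A skipped; H skipped; E skipped; G skipped.
Profit = 65 + 61 + 77 = 203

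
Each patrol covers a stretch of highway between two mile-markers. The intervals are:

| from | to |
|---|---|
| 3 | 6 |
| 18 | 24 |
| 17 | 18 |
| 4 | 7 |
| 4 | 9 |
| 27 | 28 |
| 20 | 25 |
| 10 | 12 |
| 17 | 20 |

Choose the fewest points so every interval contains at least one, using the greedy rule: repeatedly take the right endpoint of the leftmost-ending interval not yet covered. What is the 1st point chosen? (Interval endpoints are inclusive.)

6

By right end: [3,6]  [4,7]  [4,9]  [10,12]  [17,18]  [17,20]  [18,24]  [20,25]  [27,28]
[3,6] uncovered → point at 6; [10,12] uncovered → point at 12; [17,18] uncovered → point at 18; [20,25] uncovered → point at 25; [27,28] uncovered → point at 28.
Points: 6, 12, 18, 25, 28 (5 total).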